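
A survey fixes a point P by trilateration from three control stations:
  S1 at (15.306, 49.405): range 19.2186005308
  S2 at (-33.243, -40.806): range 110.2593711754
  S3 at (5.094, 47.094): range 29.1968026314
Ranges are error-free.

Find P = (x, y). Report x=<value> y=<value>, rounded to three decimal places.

x=34.282 y=46.358

eq1: (x − 15.306)² + (y − 49.405)² = 19.2186005308²
eq2: (x + 33.243)² + (y + 40.806)² = 110.2593711754²
eq3: (x − 5.094)² + (y − 47.094)² = 29.1968026314²
eq2−eq1, eq2−eq3 (x²,y² cancel):
  97.098·x + 180.422·y = 11692.675302
  76.674·x + 175.800·y = 10778.242635
det = 97.098·175.800 − 180.422·76.674 = 3236.151972
x = (11692.675302·175.800 − 180.422·10778.242635) / 3236.151972 = 34.281525
y = (97.098·10778.242635 − 11692.675302·76.674) / 3236.151972 = 46.358026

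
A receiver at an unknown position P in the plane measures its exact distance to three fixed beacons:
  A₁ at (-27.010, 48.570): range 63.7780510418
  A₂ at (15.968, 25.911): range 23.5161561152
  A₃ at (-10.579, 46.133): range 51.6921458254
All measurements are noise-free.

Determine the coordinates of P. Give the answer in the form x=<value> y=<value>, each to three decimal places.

eq1: (x + 27.010)² + (y − 48.570)² = 63.7780510418²
eq2: (x − 15.968)² + (y − 25.911)² = 23.5161561152²
eq3: (x + 10.579)² + (y − 46.133)² = 51.6921458254²
eq1−eq2, eq1−eq3 (x²,y² cancel):
  85.956·x − 45.318·y = 1352.402141
  32.862·x − 4.874·y = 547.145785
det = 85.956·-4.874 − -45.318·32.862 = 1070.290572
x = (1352.402141·-4.874 − -45.318·547.145785) / 1070.290572 = 17.008414
y = (85.956·547.145785 − 1352.402141·32.862) / 1070.290572 = 2.417870

x=17.008 y=2.418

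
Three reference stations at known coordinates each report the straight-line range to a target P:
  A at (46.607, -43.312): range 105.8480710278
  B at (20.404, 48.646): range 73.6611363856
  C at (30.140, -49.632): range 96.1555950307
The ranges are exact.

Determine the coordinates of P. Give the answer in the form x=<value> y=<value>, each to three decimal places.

eq1: (x − 46.607)² + (y + 43.312)² = 105.8480710278²
eq2: (x − 20.404)² + (y − 48.646)² = 73.6611363856²
eq3: (x − 30.140)² + (y + 49.632)² = 96.1555950307²
eq2−eq3, eq2−eq1 (x²,y² cancel):
  19.472·x − 196.556·y = -3230.936950
  52.406·x − 183.916·y = -4512.465866
det = 19.472·-183.916 − -196.556·52.406 = 6719.501384
x = (-3230.936950·-183.916 − -196.556·-4512.465866) / 6719.501384 = -43.564429
y = (19.472·-4512.465866 − -3230.936950·52.406) / 6719.501384 = 12.121993

x=-43.564 y=12.122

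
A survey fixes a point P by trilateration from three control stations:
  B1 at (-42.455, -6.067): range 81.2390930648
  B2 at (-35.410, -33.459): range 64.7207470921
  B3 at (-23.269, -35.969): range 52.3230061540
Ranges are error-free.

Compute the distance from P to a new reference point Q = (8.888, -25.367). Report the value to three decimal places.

eq1: (x + 42.455)² + (y + 6.067)² = 81.2390930648²
eq2: (x + 35.410)² + (y + 33.459)² = 64.7207470921²
eq3: (x + 23.269)² + (y + 35.969)² = 52.3230061540²
eq2−eq3, eq2−eq1 (x²,y² cancel):
  24.282·x − 5.020·y = 912.920672
  -14.090·x + 54.784·y = -2945.152405
det = 24.282·54.784 − -5.020·-14.090 = 1259.533288
x = (912.920672·54.784 − -5.020·-2945.152405) / 1259.533288 = 27.969710
y = (24.282·-2945.152405 − 912.920672·-14.090) / 1259.533288 = -46.565771
|P − Q| = √((27.969710 − 8.888)² + (-46.565771 − -25.367)²) = 28.521913

28.522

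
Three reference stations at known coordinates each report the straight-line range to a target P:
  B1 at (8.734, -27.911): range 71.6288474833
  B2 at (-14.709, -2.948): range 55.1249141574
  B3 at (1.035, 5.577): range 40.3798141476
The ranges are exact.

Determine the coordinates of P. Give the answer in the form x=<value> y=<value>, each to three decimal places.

eq1: (x − 8.734)² + (y + 27.911)² = 71.6288474833²
eq2: (x + 14.709)² + (y + 2.948)² = 55.1249141574²
eq3: (x − 1.035)² + (y − 5.577)² = 40.3798141476²
eq1−eq3, eq1−eq2 (x²,y² cancel):
  -15.398·x + 66.976·y = 2677.029878
  -46.886·x + 49.926·y = 1461.674339
det = -15.398·49.926 − 66.976·-46.886 = 2371.476188
x = (2677.029878·49.926 − 66.976·1461.674339) / 2371.476188 = 15.077652
y = (-15.398·1461.674339 − 2677.029878·-46.886) / 2371.476188 = 43.436389

x=15.078 y=43.436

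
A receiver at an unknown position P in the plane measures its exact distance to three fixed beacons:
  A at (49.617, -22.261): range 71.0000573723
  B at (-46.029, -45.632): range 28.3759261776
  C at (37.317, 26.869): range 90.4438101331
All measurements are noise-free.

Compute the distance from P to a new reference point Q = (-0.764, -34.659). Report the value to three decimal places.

19.783

eq1: (x − 49.617)² + (y + 22.261)² = 71.0000573723²
eq2: (x + 46.029)² + (y + 45.632)² = 28.3759261776²
eq3: (x − 37.317)² + (y − 26.869)² = 90.4438101331²
eq1−eq3, eq1−eq2 (x²,y² cancel):
  -24.600·x + 98.260·y = -3981.971805
  -191.292·x − 46.742·y = 5479.364415
det = -24.600·-46.742 − 98.260·-191.292 = 19946.205120
x = (-3981.971805·-46.742 − 98.260·5479.364415) / 19946.205120 = -17.661356
y = (-24.600·5479.364415 − -3981.971805·-191.292) / 19946.205120 = -44.946480
|P − Q| = √((-17.661356 − -0.764)² + (-44.946480 − -34.659)²) = 19.782641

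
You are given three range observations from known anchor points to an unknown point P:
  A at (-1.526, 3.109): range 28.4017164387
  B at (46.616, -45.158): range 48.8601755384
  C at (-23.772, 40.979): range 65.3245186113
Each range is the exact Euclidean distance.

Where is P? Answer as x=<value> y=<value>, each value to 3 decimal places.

x=26.636 y=-0.569

eq1: (x + 1.526)² + (y − 3.109)² = 28.4017164387²
eq2: (x − 46.616)² + (y + 45.158)² = 48.8601755384²
eq3: (x + 23.772)² + (y − 40.979)² = 65.3245186113²
eq1−eq2, eq1−eq3 (x²,y² cancel):
  96.284·x − 96.534·y = 2619.642606
  -44.492·x + 75.740·y = -1228.243367
det = 96.284·75.740 − -96.534·-44.492 = 2997.559432
x = (2619.642606·75.740 − -96.534·-1228.243367) / 2997.559432 = 26.636498
y = (96.284·-1228.243367 − 2619.642606·-44.492) / 2997.559432 = -0.569478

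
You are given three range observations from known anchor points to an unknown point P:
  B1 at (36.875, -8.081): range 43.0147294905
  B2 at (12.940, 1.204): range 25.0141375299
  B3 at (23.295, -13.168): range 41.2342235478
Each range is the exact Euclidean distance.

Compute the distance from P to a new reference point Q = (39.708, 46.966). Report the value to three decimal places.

eq1: (x − 36.875)² + (y + 8.081)² = 43.0147294905²
eq2: (x − 12.940)² + (y − 1.204)² = 25.0141375299²
eq3: (x − 23.295)² + (y + 13.168)² = 41.2342235478²
eq3−eq2, eq3−eq1 (x²,y² cancel):
  -20.710·x + 28.744·y = 527.394082
  27.160·x + 10.174·y = 559.009175
det = -20.710·10.174 − 28.744·27.160 = -991.390580
x = (527.394082·10.174 − 28.744·559.009175) / -991.390580 = 10.795394
y = (-20.710·559.009175 − 527.394082·27.160) / -991.390580 = 26.126033
|P − Q| = √((10.795394 − 39.708)² + (26.126033 − 46.966)²) = 35.640468

35.640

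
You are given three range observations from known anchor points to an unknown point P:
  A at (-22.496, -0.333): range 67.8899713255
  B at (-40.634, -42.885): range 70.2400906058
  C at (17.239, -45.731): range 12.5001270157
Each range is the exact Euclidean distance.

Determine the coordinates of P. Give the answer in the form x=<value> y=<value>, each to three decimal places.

x=29.599 y=-43.866

eq1: (x + 22.496)² + (y + 0.333)² = 67.8899713255²
eq2: (x + 40.634)² + (y + 42.885)² = 70.2400906058²
eq3: (x − 17.239)² + (y + 45.731)² = 12.5001270157²
eq3−eq1, eq3−eq2 (x²,y² cancel):
  -79.470·x + 90.796·y = -6335.121608
  -115.746·x + 5.692·y = -3675.679454
det = -79.470·5.692 − 90.796·-115.746 = 10056.930576
x = (-6335.121608·5.692 − 90.796·-3675.679454) / 10056.930576 = 29.599238
y = (-79.470·-3675.679454 − -6335.121608·-115.746) / 10056.930576 = -43.866141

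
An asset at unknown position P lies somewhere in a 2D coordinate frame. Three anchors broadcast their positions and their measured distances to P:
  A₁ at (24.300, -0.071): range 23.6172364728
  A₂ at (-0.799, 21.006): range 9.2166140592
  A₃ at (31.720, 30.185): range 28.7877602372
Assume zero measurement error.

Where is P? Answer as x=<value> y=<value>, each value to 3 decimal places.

x=6.794 y=15.782

eq1: (x − 24.300)² + (y + 0.071)² = 23.6172364728²
eq2: (x + 0.799)² + (y − 21.006)² = 9.2166140592²
eq3: (x − 31.720)² + (y − 30.185)² = 28.7877602372²
eq3−eq2, eq3−eq1 (x²,y² cancel):
  -65.038·x − 18.358·y = -731.613023
  -14.840·x − 60.512·y = -1055.836303
det = -65.038·-60.512 − -18.358·-14.840 = 3663.146736
x = (-731.613023·-60.512 − -18.358·-1055.836303) / 3663.146736 = 6.794247
y = (-65.038·-1055.836303 − -731.613023·-14.840) / 3663.146736 = 15.782154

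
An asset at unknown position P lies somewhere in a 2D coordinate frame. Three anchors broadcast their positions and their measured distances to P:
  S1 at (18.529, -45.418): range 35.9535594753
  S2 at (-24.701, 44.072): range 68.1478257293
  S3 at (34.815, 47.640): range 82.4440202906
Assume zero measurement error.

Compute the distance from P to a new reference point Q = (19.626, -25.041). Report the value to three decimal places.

eq1: (x − 18.529)² + (y + 45.418)² = 35.9535594753²
eq2: (x + 24.701)² + (y − 44.072)² = 68.1478257293²
eq3: (x − 34.815)² + (y − 47.640)² = 82.4440202906²
eq1−eq2, eq1−eq3 (x²,y² cancel):
  -86.460·x + 178.980·y = -3205.105693
  32.572·x + 186.116·y = -4428.822783
det = -86.460·186.116 − 178.980·32.572 = -21921.325920
x = (-3205.105693·186.116 − 178.980·-4428.822783) / -21921.325920 = -8.947873
y = (-86.460·-4428.822783 − -3205.105693·32.572) / -21921.325920 = -22.230075
|P − Q| = √((-8.947873 − 19.626)² + (-22.230075 − -25.041)²) = 28.711801

28.712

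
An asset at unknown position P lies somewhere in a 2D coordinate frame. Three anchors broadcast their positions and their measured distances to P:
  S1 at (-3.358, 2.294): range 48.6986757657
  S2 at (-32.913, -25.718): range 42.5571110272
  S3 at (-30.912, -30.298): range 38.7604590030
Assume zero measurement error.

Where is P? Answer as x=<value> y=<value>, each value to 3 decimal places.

eq1: (x + 3.358)² + (y − 2.294)² = 48.6986757657²
eq2: (x + 32.913)² + (y + 25.718)² = 42.5571110272²
eq3: (x + 30.912)² + (y + 30.298)² = 38.7604590030²
eq2−eq1, eq2−eq3 (x²,y² cancel):
  59.110·x + 56.024·y = -2288.595815
  4.002·x − 9.160·y = 437.573972
det = 59.110·-9.160 − 56.024·4.002 = -765.655648
x = (-2288.595815·-9.160 − 56.024·437.573972) / -765.655648 = 4.637994
y = (59.110·437.573972 − -2288.595815·4.002) / -765.655648 = -45.743747

x=4.638 y=-45.744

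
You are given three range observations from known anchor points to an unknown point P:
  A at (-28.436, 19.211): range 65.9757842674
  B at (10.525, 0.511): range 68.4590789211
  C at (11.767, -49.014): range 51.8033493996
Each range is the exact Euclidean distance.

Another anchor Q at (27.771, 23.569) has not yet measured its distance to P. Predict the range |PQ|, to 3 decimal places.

96.901

eq1: (x + 28.436)² + (y − 19.211)² = 65.9757842674²
eq2: (x − 10.525)² + (y − 0.511)² = 68.4590789211²
eq3: (x − 11.767)² + (y + 49.014)² = 51.8033493996²
eq2−eq3, eq2−eq1 (x²,y² cancel):
  2.484·x − 99.050·y = 4432.856217
  -77.922·x + 37.400·y = 1400.473248
det = 2.484·37.400 − -99.050·-77.922 = -7625.272500
x = (4432.856217·37.400 − -99.050·1400.473248) / -7625.272500 = -39.933746
y = (2.484·1400.473248 − 4432.856217·-77.922) / -7625.272500 = -45.755191
|P − Q| = √((-39.933746 − 27.771)² + (-45.755191 − 23.569)²) = 96.900857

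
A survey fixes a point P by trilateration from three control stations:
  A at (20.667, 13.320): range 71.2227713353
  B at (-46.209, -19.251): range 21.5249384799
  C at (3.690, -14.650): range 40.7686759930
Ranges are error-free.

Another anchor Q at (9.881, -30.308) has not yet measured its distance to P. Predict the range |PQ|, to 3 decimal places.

41.754

eq1: (x − 20.667)² + (y − 13.320)² = 71.2227713353²
eq2: (x + 46.209)² + (y + 19.251)² = 21.5249384799²
eq3: (x − 3.690)² + (y + 14.650)² = 40.7686759930²
eq2−eq1, eq2−eq3 (x²,y² cancel):
  133.752·x + 65.142·y = -6510.685573
  99.798·x + 9.202·y = -3476.396048
det = 133.752·9.202 − 65.142·99.798 = -5270.255412
x = (-6510.685573·9.202 − 65.142·-3476.396048) / -5270.255412 = -31.601516
y = (133.752·-3476.396048 − -6510.685573·99.798) / -5270.255412 = -35.060630
|P − Q| = √((-31.601516 − 9.881)² + (-35.060630 − -30.308)²) = 41.753882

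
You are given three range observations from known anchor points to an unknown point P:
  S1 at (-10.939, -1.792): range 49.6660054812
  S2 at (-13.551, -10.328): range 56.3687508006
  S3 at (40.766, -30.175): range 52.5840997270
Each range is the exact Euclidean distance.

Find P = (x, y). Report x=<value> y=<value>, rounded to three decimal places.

eq1: (x + 10.939)² + (y + 1.792)² = 49.6660054812²
eq2: (x + 13.551)² + (y + 10.328)² = 56.3687508006²
eq3: (x − 40.766)² + (y + 30.175)² = 52.5840997270²
eq2−eq1, eq2−eq3 (x²,y² cancel):
  5.224·x + 17.072·y = 543.299766
  108.634·x − 39.694·y = 2694.448719
det = 5.224·-39.694 − 17.072·108.634 = -2061.961104
x = (543.299766·-39.694 − 17.072·2694.448719) / -2061.961104 = 32.767529
y = (5.224·2694.448719 − 543.299766·108.634) / -2061.961104 = 21.797223

x=32.768 y=21.797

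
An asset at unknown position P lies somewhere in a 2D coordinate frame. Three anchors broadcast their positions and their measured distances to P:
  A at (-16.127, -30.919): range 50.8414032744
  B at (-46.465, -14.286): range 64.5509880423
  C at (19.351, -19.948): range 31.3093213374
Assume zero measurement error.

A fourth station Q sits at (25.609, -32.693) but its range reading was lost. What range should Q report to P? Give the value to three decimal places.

eq1: (x + 16.127)² + (y + 30.919)² = 50.8414032744²
eq2: (x + 46.465)² + (y + 14.286)² = 64.5509880423²
eq3: (x − 19.351)² + (y + 19.948)² = 31.3093213374²
eq3−eq1, eq3−eq2 (x²,y² cancel):
  -70.956·x − 21.942·y = -1160.893899
  -131.632·x + 11.324·y = -1595.854339
det = -70.956·11.324 − -21.942·-131.632 = -3691.775088
x = (-1160.893899·11.324 − -21.942·-1595.854339) / -3691.775088 = 13.045811
y = (-70.956·-1595.854339 − -1160.893899·-131.632) / -3691.775088 = 10.719869
|P − Q| = √((13.045811 − 25.609)² + (10.719869 − -32.693)²) = 45.194147

45.194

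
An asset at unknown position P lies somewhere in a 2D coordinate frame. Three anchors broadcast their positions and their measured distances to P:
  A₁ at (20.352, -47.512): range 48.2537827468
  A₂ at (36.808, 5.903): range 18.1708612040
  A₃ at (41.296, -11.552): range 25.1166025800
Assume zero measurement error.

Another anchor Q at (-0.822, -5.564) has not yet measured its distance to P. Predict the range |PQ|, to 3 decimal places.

21.168

eq1: (x − 20.352)² + (y + 47.512)² = 48.2537827468²
eq2: (x − 36.808)² + (y − 5.903)² = 18.1708612040²
eq3: (x − 41.296)² + (y + 11.552)² = 25.1166025800²
eq3−eq2, eq3−eq1 (x²,y² cancel):
  -8.976·x + 34.910·y = -148.470519
  -41.888·x − 71.920·y = -864.798096
det = -8.976·-71.920 − 34.910·-41.888 = 2107.864000
x = (-148.470519·-71.920 − 34.910·-864.798096) / 2107.864000 = 19.388396
y = (-8.976·-864.798096 − -148.470519·-41.888) / 2107.864000 = 0.732160
|P − Q| = √((19.388396 − -0.822)² + (0.732160 − -5.564)²) = 21.168413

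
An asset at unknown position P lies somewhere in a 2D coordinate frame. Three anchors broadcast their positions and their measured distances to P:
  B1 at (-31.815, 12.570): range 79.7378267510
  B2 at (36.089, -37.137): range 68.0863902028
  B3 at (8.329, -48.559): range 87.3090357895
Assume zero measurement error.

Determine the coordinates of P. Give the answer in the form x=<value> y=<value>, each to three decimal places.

eq1: (x + 31.815)² + (y − 12.570)² = 79.7378267510²
eq2: (x − 36.089)² + (y + 37.137)² = 68.0863902028²
eq3: (x − 8.329)² + (y + 48.559)² = 87.3090357895²
eq1−eq3, eq1−eq2 (x²,y² cancel):
  80.288·x − 122.258·y = -7.597119
  135.808·x − 99.414·y = 3233.738049
det = 80.288·-99.414 − -122.258·135.808 = 8621.863232
x = (-7.597119·-99.414 − -122.258·3233.738049) / 8621.863232 = 45.941996
y = (80.288·3233.738049 − -7.597119·135.808) / 8621.863232 = 30.232689

x=45.942 y=30.233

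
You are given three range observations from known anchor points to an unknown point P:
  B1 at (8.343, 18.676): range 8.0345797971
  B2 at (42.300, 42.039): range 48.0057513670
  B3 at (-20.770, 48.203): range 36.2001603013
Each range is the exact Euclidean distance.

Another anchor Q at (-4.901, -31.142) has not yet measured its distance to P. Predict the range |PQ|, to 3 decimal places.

eq1: (x − 8.343)² + (y − 18.676)² = 8.0345797971²
eq2: (x − 42.300)² + (y − 42.039)² = 48.0057513670²
eq3: (x + 20.770)² + (y − 48.203)² = 36.2001603013²
eq3−eq1, eq3−eq2 (x²,y² cancel):
  58.226·x − 59.054·y = -1090.626351
  126.140·x − 12.328·y = -192.455146
det = 58.226·-12.328 − -59.054·126.140 = 6731.261432
x = (-1090.626351·-12.328 − -59.054·-192.455146) / 6731.261432 = 0.309005
y = (58.226·-192.455146 − -1090.626351·126.140) / 6731.261432 = 18.772962
|P − Q| = √((0.309005 − -4.901)² + (18.772962 − -31.142)²) = 50.186129

50.186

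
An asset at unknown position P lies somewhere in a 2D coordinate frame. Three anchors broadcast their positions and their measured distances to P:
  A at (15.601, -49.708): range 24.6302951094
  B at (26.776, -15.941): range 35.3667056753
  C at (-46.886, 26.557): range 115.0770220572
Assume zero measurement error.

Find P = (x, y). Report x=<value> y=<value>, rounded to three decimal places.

x=40.209 y=-48.657

eq1: (x − 15.601)² + (y + 49.708)² = 24.6302951094²
eq2: (x − 26.776)² + (y + 15.941)² = 35.3667056753²
eq3: (x + 46.886)² + (y − 26.557)² = 115.0770220572²
eq1−eq2, eq1−eq3 (x²,y² cancel):
  22.350·x + 67.534·y = -2387.359241
  -124.974·x + 152.530·y = -12446.774788
det = 22.350·152.530 − 67.534·-124.974 = 11849.039616
x = (-2387.359241·152.530 − 67.534·-12446.774788) / 11849.039616 = 40.208878
y = (22.350·-12446.774788 − -2387.359241·-124.974) / 11849.039616 = -48.657382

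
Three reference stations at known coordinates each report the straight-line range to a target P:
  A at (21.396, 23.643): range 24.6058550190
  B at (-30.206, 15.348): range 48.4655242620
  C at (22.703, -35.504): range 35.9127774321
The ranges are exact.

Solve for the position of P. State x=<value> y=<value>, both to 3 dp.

x=15.668 y=-0.287

eq1: (x − 21.396)² + (y − 23.643)² = 24.6058550190²
eq2: (x + 30.206)² + (y − 15.348)² = 48.4655242620²
eq3: (x − 22.703)² + (y + 35.504)² = 35.9127774321²
eq2−eq1, eq2−eq3 (x²,y² cancel):
  103.204·x + 16.590·y = 1612.275666
  105.818·x − 101.704·y = 1687.176144
det = 103.204·-101.704 − 16.590·105.818 = -12251.780236
x = (1612.275666·-101.704 − 16.590·1687.176144) / -12251.780236 = 15.668346
y = (103.204·1687.176144 − 1612.275666·105.818) / -12251.780236 = -0.286941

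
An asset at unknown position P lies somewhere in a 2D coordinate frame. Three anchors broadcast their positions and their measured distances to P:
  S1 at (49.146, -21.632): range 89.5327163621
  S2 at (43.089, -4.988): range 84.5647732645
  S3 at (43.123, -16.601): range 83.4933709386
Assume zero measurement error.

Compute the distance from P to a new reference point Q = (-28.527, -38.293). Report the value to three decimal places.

eq1: (x − 49.146)² + (y + 21.632)² = 89.5327163621²
eq2: (x − 43.089)² + (y + 4.988)² = 84.5647732645²
eq3: (x − 43.123)² + (y + 16.601)² = 83.4933709386²
eq3−eq2, eq3−eq1 (x²,y² cancel):
  -0.068·x + 23.226·y = -433.702152
  12.046·x − 10.062·y = -296.877898
det = -0.068·-10.062 − 23.226·12.046 = -279.096180
x = (-433.702152·-10.062 − 23.226·-296.877898) / -279.096180 = -40.341638
y = (-0.068·-296.877898 − -433.702152·12.046) / -279.096180 = -18.791242
|P − Q| = √((-40.341638 − -28.527)² + (-18.791242 − -38.293)²) = 22.801409

22.801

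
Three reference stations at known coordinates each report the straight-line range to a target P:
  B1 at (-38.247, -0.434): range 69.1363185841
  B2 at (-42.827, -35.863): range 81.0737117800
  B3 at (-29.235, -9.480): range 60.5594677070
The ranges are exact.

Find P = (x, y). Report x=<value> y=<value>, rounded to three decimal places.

eq1: (x + 38.247)² + (y + 0.434)² = 69.1363185841²
eq2: (x + 42.827)² + (y + 35.863)² = 81.0737117800²
eq3: (x + 29.235)² + (y + 9.480)² = 60.5594677070²
eq2−eq3, eq2−eq1 (x²,y² cancel):
  27.184·x + 52.766·y = 729.746540
  9.160·x + 70.858·y = 135.830861
det = 27.184·70.858 − 52.766·9.160 = 1442.867312
x = (729.746540·70.858 − 52.766·135.830861) / 1442.867312 = 30.869872
y = (27.184·135.830861 − 729.746540·9.160) / 1442.867312 = -2.073685

x=30.870 y=-2.074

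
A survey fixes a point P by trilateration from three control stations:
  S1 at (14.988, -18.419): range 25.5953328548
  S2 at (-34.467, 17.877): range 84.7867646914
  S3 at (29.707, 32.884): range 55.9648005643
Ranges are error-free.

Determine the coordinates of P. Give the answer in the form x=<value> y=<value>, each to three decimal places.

x=40.322 y=-22.065

eq1: (x − 14.988)² + (y + 18.419)² = 25.5953328548²
eq2: (x + 34.467)² + (y − 17.877)² = 84.7867646914²
eq3: (x − 29.707)² + (y − 32.884)² = 55.9648005643²
eq1−eq3, eq1−eq2 (x²,y² cancel):
  29.438·x + 102.606·y = -1076.974238
  -98.910·x + 72.592·y = -5590.012890
det = 29.438·72.592 − 102.606·-98.910 = 12285.722756
x = (-1076.974238·72.592 − 102.606·-5590.012890) / 12285.722756 = 40.322345
y = (29.438·-5590.012890 − -1076.974238·-98.910) / 12285.722756 = -22.064825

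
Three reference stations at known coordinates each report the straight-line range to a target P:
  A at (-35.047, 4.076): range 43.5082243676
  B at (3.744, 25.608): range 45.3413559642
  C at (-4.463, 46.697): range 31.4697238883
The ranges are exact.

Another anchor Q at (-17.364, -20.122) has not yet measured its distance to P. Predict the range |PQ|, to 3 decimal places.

eq1: (x + 35.047)² + (y − 4.076)² = 43.5082243676²
eq2: (x − 3.744)² + (y − 25.608)² = 45.3413559642²
eq3: (x + 4.463)² + (y − 46.697)² = 31.4697238883²
eq1−eq2, eq1−eq3 (x²,y² cancel):
  77.582·x + 43.064·y = -737.991758
  61.168·x + 85.242·y = 1858.244259
det = 77.582·85.242 − 43.064·61.168 = 3979.106092
x = (-737.991758·85.242 − 43.064·1858.244259) / 3979.106092 = -35.920461
y = (77.582·1858.244259 − -737.991758·61.168) / 3979.106092 = 47.575456
|P − Q| = √((-35.920461 − -17.364)² + (47.575456 − -20.122)²) = 70.194642

70.195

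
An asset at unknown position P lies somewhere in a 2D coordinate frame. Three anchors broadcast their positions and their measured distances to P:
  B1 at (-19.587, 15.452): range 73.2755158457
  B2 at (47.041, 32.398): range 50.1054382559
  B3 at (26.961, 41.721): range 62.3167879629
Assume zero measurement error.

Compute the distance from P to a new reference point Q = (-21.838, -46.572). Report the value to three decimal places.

73.513

eq1: (x + 19.587)² + (y − 15.452)² = 73.2755158457²
eq2: (x − 47.041)² + (y − 32.398)² = 50.1054382559²
eq3: (x − 26.961)² + (y − 41.721)² = 62.3167879629²
eq1−eq2, eq1−eq3 (x²,y² cancel):
  133.256·x + 33.892·y = 5498.817492
  93.096·x + 52.538·y = 3331.041649
det = 133.256·52.538 − 33.892·93.096 = 3845.794096
x = (5498.817492·52.538 − 33.892·3331.041649) / 3845.794096 = 45.764595
y = (133.256·3331.041649 − 5498.817492·93.096) / 3845.794096 = -17.691178
|P − Q| = √((45.764595 − -21.838)² + (-17.691178 − -46.572)²) = 73.513351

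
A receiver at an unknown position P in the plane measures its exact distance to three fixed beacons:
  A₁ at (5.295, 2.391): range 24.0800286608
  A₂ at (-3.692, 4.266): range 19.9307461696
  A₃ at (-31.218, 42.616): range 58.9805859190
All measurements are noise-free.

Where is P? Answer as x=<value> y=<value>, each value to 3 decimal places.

eq1: (x − 5.295)² + (y − 2.391)² = 24.0800286608²
eq2: (x + 3.692)² + (y − 4.266)² = 19.9307461696²
eq3: (x + 31.218)² + (y − 42.616)² = 58.9805859190²
eq1−eq3, eq1−eq2 (x²,y² cancel):
  -73.026·x + 80.450·y = -141.928661
  -17.974·x + 3.750·y = 180.688851
det = -73.026·3.750 − 80.450·-17.974 = 1172.160800
x = (-141.928661·3.750 − 80.450·180.688851) / 1172.160800 = -12.855447
y = (-73.026·180.688851 − -141.928661·-17.974) / 1172.160800 = -13.433319

x=-12.855 y=-13.433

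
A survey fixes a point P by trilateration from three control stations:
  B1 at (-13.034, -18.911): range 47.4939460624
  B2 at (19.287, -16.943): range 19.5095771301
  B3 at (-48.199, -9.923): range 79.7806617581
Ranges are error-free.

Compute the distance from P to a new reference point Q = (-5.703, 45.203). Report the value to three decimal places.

59.431

eq1: (x + 13.034)² + (y + 18.911)² = 47.4939460624²
eq2: (x − 19.287)² + (y + 16.943)² = 19.5095771301²
eq3: (x + 48.199)² + (y + 9.923)² = 79.7806617581²
eq2−eq3, eq2−eq1 (x²,y² cancel):
  -134.972·x + 14.040·y = -4221.774479
  -64.642·x − 3.936·y = -2006.593854
det = -134.972·-3.936 − 14.040·-64.642 = 1438.823472
x = (-4221.774479·-3.936 − 14.040·-2006.593854) / 1438.823472 = 31.129241
y = (-134.972·-2006.593854 − -4221.774479·-64.642) / 1438.823472 = -1.438648
|P − Q| = √((31.129241 − -5.703)² + (-1.438648 − 45.203)²) = 59.431114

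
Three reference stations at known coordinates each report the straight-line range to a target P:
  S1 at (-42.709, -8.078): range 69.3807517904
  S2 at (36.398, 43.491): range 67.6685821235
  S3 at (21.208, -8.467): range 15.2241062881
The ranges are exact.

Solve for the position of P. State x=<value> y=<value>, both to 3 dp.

x=25.001 y=-23.211

eq1: (x + 42.709)² + (y + 8.078)² = 69.3807517904²
eq2: (x − 36.398)² + (y − 43.491)² = 67.6685821235²
eq3: (x − 21.208)² + (y + 8.467)² = 15.2241062881²
eq1−eq3, eq1−eq2 (x²,y² cancel):
  127.834·x − 0.778·y = 3214.071895
  158.214·x + 103.138·y = 1561.620432
det = 127.834·103.138 − -0.778·158.214 = 13307.633584
x = (3214.071895·103.138 − -0.778·1561.620432) / 13307.633584 = 25.001281
y = (127.834·1561.620432 − 3214.071895·158.214) / 13307.633584 = -23.210963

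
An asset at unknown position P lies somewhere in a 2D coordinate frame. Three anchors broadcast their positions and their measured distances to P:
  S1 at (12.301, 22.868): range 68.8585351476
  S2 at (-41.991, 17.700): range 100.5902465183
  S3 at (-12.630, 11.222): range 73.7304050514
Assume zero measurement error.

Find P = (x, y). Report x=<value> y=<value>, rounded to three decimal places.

eq1: (x − 12.301)² + (y − 22.868)² = 68.8585351476²
eq2: (x + 41.991)² + (y − 17.700)² = 100.5902465183²
eq3: (x + 12.630)² + (y − 11.222)² = 73.7304050514²
eq2−eq3, eq2−eq1 (x²,y² cancel):
  58.722·x − 12.956·y = 2891.141169
  108.584·x + 10.336·y = 3974.625776
det = 58.722·10.336 − -12.956·108.584 = 2013.764896
x = (2891.141169·10.336 − -12.956·3974.625776) / 2013.764896 = 40.410917
y = (58.722·3974.625776 − 2891.141169·108.584) / 2013.764896 = -39.991609

x=40.411 y=-39.992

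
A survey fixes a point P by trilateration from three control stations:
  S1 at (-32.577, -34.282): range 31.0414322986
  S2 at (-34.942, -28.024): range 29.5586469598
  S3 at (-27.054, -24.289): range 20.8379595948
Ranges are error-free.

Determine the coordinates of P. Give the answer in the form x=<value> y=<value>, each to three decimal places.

x=-8.664 y=-14.490

eq1: (x + 32.577)² + (y + 34.282)² = 31.0414322986²
eq2: (x + 34.942)² + (y + 28.024)² = 29.5586469598²
eq3: (x + 27.054)² + (y + 24.289)² = 20.8379595948²
eq3−eq1, eq3−eq2 (x²,y² cancel):
  -11.046·x − 19.986·y = 385.292057
  -15.776·x − 7.470·y = 244.920453
det = -11.046·-7.470 − -19.986·-15.776 = -232.785516
x = (385.292057·-7.470 − -19.986·244.920453) / -232.785516 = -8.663978
y = (-11.046·244.920453 − 385.292057·-15.776) / -232.785516 = -14.489631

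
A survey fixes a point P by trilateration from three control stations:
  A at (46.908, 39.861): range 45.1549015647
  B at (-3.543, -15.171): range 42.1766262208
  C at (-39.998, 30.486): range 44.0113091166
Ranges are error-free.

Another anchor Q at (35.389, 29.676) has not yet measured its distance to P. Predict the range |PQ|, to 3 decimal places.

31.744

eq1: (x − 46.908)² + (y − 39.861)² = 45.1549015647²
eq2: (x + 3.543)² + (y + 15.171)² = 42.1766262208²
eq3: (x + 39.998)² + (y − 30.486)² = 44.0113091166²
eq2−eq3, eq2−eq1 (x²,y² cancel):
  -72.910·x + 91.314·y = 2128.396579
  100.902·x + 110.064·y = 3286.450359
det = -72.910·110.064 − 91.314·100.902 = -17238.531468
x = (2128.396579·110.064 − 91.314·3286.450359) / -17238.531468 = 3.819298
y = (-72.910·3286.450359 − 2128.396579·100.902) / -17238.531468 = 26.358079
|P − Q| = √((3.819298 − 35.389)² + (26.358079 − 29.676)²) = 31.743577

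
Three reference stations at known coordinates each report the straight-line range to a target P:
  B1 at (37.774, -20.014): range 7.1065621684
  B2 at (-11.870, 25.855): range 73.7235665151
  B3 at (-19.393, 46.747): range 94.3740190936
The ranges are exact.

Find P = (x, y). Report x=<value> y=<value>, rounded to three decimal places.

x=39.665 y=-26.864

eq1: (x − 37.774)² + (y + 20.014)² = 7.1065621684²
eq2: (x + 11.870)² + (y − 25.855)² = 73.7235665151²
eq3: (x + 19.393)² + (y − 46.747)² = 94.3740190936²
eq1−eq2, eq1−eq3 (x²,y² cancel):
  -99.288·x + 91.738·y = -6402.718381
  -114.334·x + 133.522·y = -8122.017068
det = -99.288·133.522 − 91.738·-114.334 = -2768.359844
x = (-6402.718381·133.522 − 91.738·-8122.017068) / -2768.359844 = 39.664700
y = (-99.288·-8122.017068 − -6402.718381·-114.334) / -2768.359844 = -26.864437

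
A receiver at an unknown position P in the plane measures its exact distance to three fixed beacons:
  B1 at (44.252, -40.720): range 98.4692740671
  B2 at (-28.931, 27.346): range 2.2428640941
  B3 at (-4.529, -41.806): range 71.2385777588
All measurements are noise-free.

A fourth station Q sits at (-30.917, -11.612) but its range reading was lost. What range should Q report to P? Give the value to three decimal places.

eq1: (x − 44.252)² + (y + 40.720)² = 98.4692740671²
eq2: (x + 28.931)² + (y − 27.346)² = 2.2428640941²
eq3: (x + 4.529)² + (y + 41.806)² = 71.2385777588²
eq2−eq3, eq2−eq1 (x²,y² cancel):
  48.804·x − 138.304·y = -4886.457522
  146.366·x − 136.132·y = -7659.616069
det = 48.804·-136.132 − -138.304·146.366 = 13599.217136
x = (-4886.457522·-136.132 − -138.304·-7659.616069) / 13599.217136 = -28.983456
y = (48.804·-7659.616069 − -4886.457522·146.366) / 13599.217136 = 25.103749
|P − Q| = √((-28.983456 − -30.917)² + (25.103749 − -11.612)²) = 36.766627

36.767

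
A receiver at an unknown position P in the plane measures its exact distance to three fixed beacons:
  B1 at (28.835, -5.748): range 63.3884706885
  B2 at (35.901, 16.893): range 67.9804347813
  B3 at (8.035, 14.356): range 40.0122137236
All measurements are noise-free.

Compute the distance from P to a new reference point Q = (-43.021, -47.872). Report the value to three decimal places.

61.202

eq1: (x − 28.835)² + (y + 5.748)² = 63.3884706885²
eq2: (x − 35.901)² + (y − 16.893)² = 67.9804347813²
eq3: (x − 8.035)² + (y − 14.356)² = 40.0122137236²
eq2−eq3, eq2−eq1 (x²,y² cancel):
  -55.732·x − 5.074·y = 1716.762977
  -14.132·x − 45.282·y = -106.517224
det = -55.732·-45.282 − -5.074·-14.132 = 2451.950656
x = (1716.762977·-45.282 − -5.074·-106.517224) / 2451.950656 = -31.925165
y = (-55.732·-106.517224 − 1716.762977·-14.132) / 2451.950656 = 12.315791
|P − Q| = √((-31.925165 − -43.021)² + (12.315791 − -47.872)²) = 61.202024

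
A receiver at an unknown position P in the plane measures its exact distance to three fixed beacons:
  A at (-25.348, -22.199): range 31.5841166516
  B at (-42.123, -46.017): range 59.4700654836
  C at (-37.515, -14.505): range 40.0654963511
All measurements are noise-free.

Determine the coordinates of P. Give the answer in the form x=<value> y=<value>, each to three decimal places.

eq1: (x + 25.348)² + (y + 22.199)² = 31.5841166516²
eq2: (x + 42.123)² + (y + 46.017)² = 59.4700654836²
eq3: (x + 37.515)² + (y + 14.505)² = 40.0654963511²
eq2−eq1, eq2−eq3 (x²,y² cancel):
  33.550·x + 47.636·y = -217.462449
  9.216·x + 63.024·y = -342.696477
det = 33.550·63.024 − 47.636·9.216 = 1675.441824
x = (-217.462449·63.024 − 47.636·-342.696477) / 1675.441824 = 1.563370
y = (33.550·-342.696477 − -217.462449·9.216) / 1675.441824 = -5.666167

x=1.563 y=-5.666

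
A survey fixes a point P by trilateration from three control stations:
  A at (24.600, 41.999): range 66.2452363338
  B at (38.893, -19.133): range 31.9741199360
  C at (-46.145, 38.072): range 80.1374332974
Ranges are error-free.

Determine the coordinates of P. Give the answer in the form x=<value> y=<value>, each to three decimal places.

eq1: (x − 24.600)² + (y − 41.999)² = 66.2452363338²
eq2: (x − 38.893)² + (y + 19.133)² = 31.9741199360²
eq3: (x + 46.145)² + (y − 38.072)² = 80.1374332974²
eq1−eq3, eq1−eq2 (x²,y² cancel):
  -141.490·x − 7.854·y = -823.814671
  28.586·x − 122.264·y = 2875.748128
det = -141.490·-122.264 − -7.854·28.586 = 17523.647804
x = (-823.814671·-122.264 − -7.854·2875.748128) / 17523.647804 = 7.036720
y = (-141.490·2875.748128 − -823.814671·28.586) / 17523.647804 = -21.875584

x=7.037 y=-21.876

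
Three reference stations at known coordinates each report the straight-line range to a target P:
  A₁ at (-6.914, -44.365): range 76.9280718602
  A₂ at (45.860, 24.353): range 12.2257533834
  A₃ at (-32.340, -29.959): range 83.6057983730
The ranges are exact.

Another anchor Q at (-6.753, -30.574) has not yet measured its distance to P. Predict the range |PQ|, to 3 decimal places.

eq1: (x + 6.914)² + (y + 44.365)² = 76.9280718602²
eq2: (x − 45.860)² + (y − 24.353)² = 12.2257533834²
eq3: (x + 32.340)² + (y + 29.959)² = 83.6057983730²
eq2−eq1, eq2−eq3 (x²,y² cancel):
  -105.548·x − 137.436·y = -6448.610782
  -156.400·x − 108.624·y = -7593.251404
det = -105.548·-108.624 − -137.436·-156.400 = -10029.944448
x = (-6448.610782·-108.624 − -137.436·-7593.251404) / -10029.944448 = 34.208784
y = (-105.548·-7593.251404 − -6448.610782·-156.400) / -10029.944448 = 20.649190
|P − Q| = √((34.208784 − -6.753)² + (20.649190 − -30.574)²) = 65.587216

65.587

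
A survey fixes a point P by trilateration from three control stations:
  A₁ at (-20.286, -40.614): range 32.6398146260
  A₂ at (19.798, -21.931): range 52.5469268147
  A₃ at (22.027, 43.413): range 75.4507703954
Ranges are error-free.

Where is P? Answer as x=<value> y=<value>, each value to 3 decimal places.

x=-31.355 y=-9.908

eq1: (x + 20.286)² + (y + 40.614)² = 32.6398146260²
eq2: (x − 19.798)² + (y + 21.931)² = 52.5469268147²
eq3: (x − 22.027)² + (y − 43.413)² = 75.4507703954²
eq2−eq3, eq2−eq1 (x²,y² cancel):
  4.458·x + 130.688·y = -1434.691503
  -80.168·x − 37.366·y = 2883.911246
det = 4.458·-37.366 − 130.688·-80.168 = 10310.417956
x = (-1434.691503·-37.366 − 130.688·2883.911246) / 10310.417956 = -31.355073
y = (4.458·2883.911246 − -1434.691503·-80.168) / 10310.417956 = -9.908412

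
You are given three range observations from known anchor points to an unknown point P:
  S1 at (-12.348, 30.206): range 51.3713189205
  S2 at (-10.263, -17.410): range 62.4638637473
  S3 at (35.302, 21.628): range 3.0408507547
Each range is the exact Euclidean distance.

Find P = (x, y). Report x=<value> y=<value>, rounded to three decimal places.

x=38.336 y=21.831

eq1: (x + 12.348)² + (y − 30.206)² = 51.3713189205²
eq2: (x + 10.263)² + (y + 17.410)² = 62.4638637473²
eq3: (x − 35.302)² + (y − 21.628)² = 3.0408507547²
eq3−eq2, eq3−eq1 (x²,y² cancel):
  -91.130·x − 78.076·y = -5198.051820
  -95.300·x + 17.156·y = -3278.891682
det = -91.130·17.156 − -78.076·-95.300 = -9004.069080
x = (-5198.051820·17.156 − -78.076·-3278.891682) / -9004.069080 = 38.336059
y = (-91.130·-3278.891682 − -5198.051820·-95.300) / -9004.069080 = 21.831123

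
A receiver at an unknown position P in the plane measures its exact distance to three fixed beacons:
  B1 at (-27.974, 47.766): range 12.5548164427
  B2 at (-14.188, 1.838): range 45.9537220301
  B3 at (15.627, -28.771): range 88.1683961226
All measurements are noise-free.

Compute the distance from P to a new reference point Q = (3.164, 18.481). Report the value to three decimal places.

eq1: (x + 27.974)² + (y − 47.766)² = 12.5548164427²
eq2: (x + 14.188)² + (y − 1.838)² = 45.9537220301²
eq3: (x − 15.627)² + (y + 28.771)² = 88.1683961226²
eq1−eq3, eq1−eq2 (x²,y² cancel):
  87.202·x − 153.074·y = -9608.204521
  27.572·x − 91.856·y = -4813.578997
det = 87.202·-91.856 − -153.074·27.572 = -3789.470584
x = (-9608.204521·-91.856 − -153.074·-4813.578997) / -3789.470584 = -38.458523
y = (87.202·-4813.578997 − -9608.204521·27.572) / -3789.470584 = 40.859613
|P − Q| = √((-38.458523 − 3.164)² + (40.859613 − 18.481)²) = 47.257135

47.257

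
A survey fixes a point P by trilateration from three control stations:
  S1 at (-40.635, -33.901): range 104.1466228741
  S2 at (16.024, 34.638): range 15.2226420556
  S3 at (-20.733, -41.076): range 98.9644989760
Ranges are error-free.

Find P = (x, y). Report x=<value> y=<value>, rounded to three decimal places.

x=25.929 y=46.197

eq1: (x + 40.635)² + (y + 33.901)² = 104.1466228741²
eq2: (x − 16.024)² + (y − 34.638)² = 15.2226420556²
eq3: (x + 20.733)² + (y + 41.076)² = 98.9644989760²
eq3−eq1, eq3−eq2 (x²,y² cancel):
  -39.804·x + 14.350·y = -369.161038
  73.514·x + 151.428·y = 8901.707781
det = -39.804·151.428 − 14.350·73.514 = -7082.366012
x = (-369.161038·151.428 − 14.350·8901.707781) / -7082.366012 = 25.929304
y = (-39.804·8901.707781 − -369.161038·73.514) / -7082.366012 = 46.197143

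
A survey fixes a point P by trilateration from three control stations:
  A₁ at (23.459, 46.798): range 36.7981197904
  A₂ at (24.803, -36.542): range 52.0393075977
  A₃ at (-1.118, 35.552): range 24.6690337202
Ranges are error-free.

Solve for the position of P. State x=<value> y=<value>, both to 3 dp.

x=8.893 y=13.006

eq1: (x − 23.459)² + (y − 46.798)² = 36.7981197904²
eq2: (x − 24.803)² + (y + 36.542)² = 52.0393075977²
eq3: (x + 1.118)² + (y − 35.552)² = 24.6690337202²
eq3−eq1, eq3−eq2 (x²,y² cancel):
  49.154·x + 22.492·y = 729.642462
  51.842·x − 144.188·y = -1414.216366
det = 49.154·-144.188 − 22.492·51.842 = -8253.447216
x = (729.642462·-144.188 − 22.492·-1414.216366) / -8253.447216 = 8.892906
y = (49.154·-1414.216366 − 729.642462·51.842) / -8253.447216 = 13.005537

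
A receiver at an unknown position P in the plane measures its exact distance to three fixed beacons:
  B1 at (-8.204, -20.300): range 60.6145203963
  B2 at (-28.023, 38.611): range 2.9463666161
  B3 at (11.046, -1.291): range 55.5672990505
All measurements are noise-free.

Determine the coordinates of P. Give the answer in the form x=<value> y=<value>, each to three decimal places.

x=-29.866 y=36.312

eq1: (x + 8.204)² + (y + 20.300)² = 60.6145203963²
eq2: (x + 28.023)² + (y − 38.611)² = 2.9463666161²
eq3: (x − 11.046)² + (y + 1.291)² = 55.5672990505²
eq1−eq3, eq1−eq2 (x²,y² cancel):
  38.500·x + 38.018·y = 230.680540
  -39.638·x + 117.822·y = 5462.141241
det = 38.500·117.822 − 38.018·-39.638 = 6043.104484
x = (230.680540·117.822 − 38.018·5462.141241) / 6043.104484 = -29.865518
y = (38.500·5462.141241 − 230.680540·-39.638) / 6043.104484 = 36.311825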